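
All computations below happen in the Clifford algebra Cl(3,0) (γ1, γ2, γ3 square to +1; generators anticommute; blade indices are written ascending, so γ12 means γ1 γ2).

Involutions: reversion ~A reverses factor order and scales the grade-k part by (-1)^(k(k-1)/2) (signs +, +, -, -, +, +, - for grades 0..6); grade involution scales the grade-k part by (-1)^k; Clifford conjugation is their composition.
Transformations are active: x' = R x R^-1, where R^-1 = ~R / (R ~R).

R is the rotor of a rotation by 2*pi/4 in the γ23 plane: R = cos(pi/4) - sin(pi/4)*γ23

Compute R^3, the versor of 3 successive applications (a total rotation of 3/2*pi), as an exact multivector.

The rotor phase is half the rotation angle and phases add under composition, so 3 steps in the γ23 plane accumulate phase 3*(pi/4) = 3*pi/4: R^3 = cos(3*pi/4) - sin(3*pi/4)*γ23.
cos(3*pi/4) = -sqrt(2)/2 and sin(3*pi/4) = sqrt(2)/2, so R^3 = -sqrt(2)/2 - sqrt(2)/2*γ23. The net rotation is 3/2*pi; the rotor keeps the half-angle phase exactly.
Answer: -sqrt(2)/2 - sqrt(2)/2*γ23


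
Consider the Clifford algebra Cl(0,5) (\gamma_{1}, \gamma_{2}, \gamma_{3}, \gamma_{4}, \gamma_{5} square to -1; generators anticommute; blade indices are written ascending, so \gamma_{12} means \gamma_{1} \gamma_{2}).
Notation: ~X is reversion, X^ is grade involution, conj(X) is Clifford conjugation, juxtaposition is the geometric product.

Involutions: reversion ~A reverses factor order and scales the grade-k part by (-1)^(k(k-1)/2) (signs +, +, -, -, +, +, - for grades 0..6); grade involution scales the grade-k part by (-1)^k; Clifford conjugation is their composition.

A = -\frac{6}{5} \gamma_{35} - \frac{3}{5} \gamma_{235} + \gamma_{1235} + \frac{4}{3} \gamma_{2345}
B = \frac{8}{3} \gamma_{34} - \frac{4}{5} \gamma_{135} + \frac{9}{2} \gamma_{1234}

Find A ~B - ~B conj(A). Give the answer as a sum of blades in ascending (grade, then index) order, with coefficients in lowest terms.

first term: \frac{24}{25} \gamma_{1} - \frac{4}{5} \gamma_{2} - \frac{12}{25} \gamma_{12} - 6 \gamma_{15} + \frac{32}{9} \gamma_{25} + \frac{13}{10} \gamma_{45} + \frac{16}{15} \gamma_{124} + \frac{27}{10} \gamma_{145} - \frac{8}{5} \gamma_{245} + \frac{121}{15} \gamma_{1245}
second term: -\frac{24}{25} \gamma_{1} + \frac{4}{5} \gamma_{2} + \frac{12}{25} \gamma_{12} + 6 \gamma_{15} + \frac{32}{9} \gamma_{25} - \frac{77}{10} \gamma_{45} + \frac{16}{15} \gamma_{124} + \frac{27}{10} \gamma_{145} + \frac{8}{5} \gamma_{245} + \frac{41}{15} \gamma_{1245}
Answer: \frac{48}{25} \gamma_{1} - \frac{8}{5} \gamma_{2} - \frac{24}{25} \gamma_{12} - 12 \gamma_{15} + 9 \gamma_{45} - \frac{16}{5} \gamma_{245} + \frac{16}{3} \gamma_{1245}


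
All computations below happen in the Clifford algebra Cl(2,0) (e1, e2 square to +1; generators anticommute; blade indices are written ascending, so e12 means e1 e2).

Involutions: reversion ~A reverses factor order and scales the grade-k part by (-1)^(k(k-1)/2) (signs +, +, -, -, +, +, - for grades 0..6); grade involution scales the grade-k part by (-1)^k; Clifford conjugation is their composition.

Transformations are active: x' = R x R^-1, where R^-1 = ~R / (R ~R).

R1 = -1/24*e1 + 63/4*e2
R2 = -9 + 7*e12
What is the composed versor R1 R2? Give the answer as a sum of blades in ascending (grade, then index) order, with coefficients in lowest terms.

Distribute over the terms of R1 (each basis-blade product reordered to ascending indices, repeated generators contracted through their squares):
(-1/24*e1) R2 = 3/8*e1 - 7/24*e2
(63/4*e2) R2 = -441/4*e1 - 567/4*e2
Summing the partial products and collecting blades:
Answer: -879/8*e1 - 3409/24*e2


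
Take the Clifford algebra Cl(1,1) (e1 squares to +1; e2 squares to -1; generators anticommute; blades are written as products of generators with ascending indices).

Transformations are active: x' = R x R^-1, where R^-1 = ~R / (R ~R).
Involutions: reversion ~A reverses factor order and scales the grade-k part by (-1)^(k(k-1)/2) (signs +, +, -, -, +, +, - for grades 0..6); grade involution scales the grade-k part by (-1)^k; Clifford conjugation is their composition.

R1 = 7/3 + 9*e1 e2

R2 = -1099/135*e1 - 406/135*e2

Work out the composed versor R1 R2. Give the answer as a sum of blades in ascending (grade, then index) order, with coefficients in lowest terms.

Distribute over the terms of R1 (each basis-blade product reordered to ascending indices, repeated generators contracted through their squares):
(7/3) R2 = -7693/405*e1 - 2842/405*e2
(9*e1 e2) R2 = 406/15*e1 + 1099/15*e2
Summing the partial products and collecting blades:
Answer: 3269/405*e1 + 26831/405*e2


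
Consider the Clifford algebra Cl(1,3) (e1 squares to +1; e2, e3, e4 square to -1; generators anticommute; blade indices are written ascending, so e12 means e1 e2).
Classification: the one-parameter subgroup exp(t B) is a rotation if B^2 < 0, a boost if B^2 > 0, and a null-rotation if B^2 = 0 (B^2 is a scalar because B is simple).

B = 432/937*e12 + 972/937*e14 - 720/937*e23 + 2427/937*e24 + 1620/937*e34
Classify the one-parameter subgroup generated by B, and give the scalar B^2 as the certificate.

B^2 term by term: the squares give (432/937)^2*(e12)^2 + (972/937)^2*(e14)^2 + (-720/937)^2*(e23)^2 + (2427/937)^2*(e24)^2 + (1620/937)^2*(e34)^2 = 186624/877969*(+1) + 944784/877969*(+1) + 518400/877969*(-1) + 5890329/877969*(-1) + 2624400/877969*(-1) = -9 (each basis 2-blade squares to minus the product of its generators' squares); cross terms between blades sharing an index anticommute and cancel; the commuting (index-disjoint) pairs give grade-4 terms 2*c*c'*(blade product), which cancel blade by blade — e1234: 1399680/877969 - 1399680/877969 = 0 — confirming B is simple. So B^2 = -9.
Answer: rotation, certificate B^2 = -9. Check the certificate: B^2 = -9, and that sign is decisive whatever form B takes.


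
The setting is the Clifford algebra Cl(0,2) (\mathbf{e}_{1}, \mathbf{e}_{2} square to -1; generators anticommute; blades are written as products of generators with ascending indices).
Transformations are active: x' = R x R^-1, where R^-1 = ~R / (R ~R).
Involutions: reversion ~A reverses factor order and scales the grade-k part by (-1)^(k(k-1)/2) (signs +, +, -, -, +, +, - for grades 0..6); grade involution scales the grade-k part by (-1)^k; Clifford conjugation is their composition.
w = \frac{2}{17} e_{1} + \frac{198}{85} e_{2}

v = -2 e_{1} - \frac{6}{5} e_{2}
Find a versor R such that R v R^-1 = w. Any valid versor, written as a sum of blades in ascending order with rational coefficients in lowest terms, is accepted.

The midline construction: v and w both square to -\frac{136}{25}, so reflecting in their sum -\frac{32}{17} e_{1} + \frac{96}{85} e_{2} exchanges them.
Answer: -\frac{32}{17} e_{1} + \frac{96}{85} e_{2}


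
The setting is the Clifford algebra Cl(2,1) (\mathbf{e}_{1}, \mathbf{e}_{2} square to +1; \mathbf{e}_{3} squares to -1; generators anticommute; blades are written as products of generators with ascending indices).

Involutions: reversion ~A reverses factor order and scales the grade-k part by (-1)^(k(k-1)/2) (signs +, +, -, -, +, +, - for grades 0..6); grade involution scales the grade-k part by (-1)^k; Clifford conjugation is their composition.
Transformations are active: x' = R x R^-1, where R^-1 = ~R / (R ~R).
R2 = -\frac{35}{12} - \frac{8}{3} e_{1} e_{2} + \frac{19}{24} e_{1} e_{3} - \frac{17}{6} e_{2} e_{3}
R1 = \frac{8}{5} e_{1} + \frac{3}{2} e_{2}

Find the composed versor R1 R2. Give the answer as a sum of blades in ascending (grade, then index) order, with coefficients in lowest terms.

Distribute over the terms of R1 (each basis-blade product reordered to ascending indices, repeated generators contracted through their squares):
(\frac{8}{5} e_{1}) R2 = -\frac{14}{3} e_{1} - \frac{64}{15} e_{2} + \frac{19}{15} e_{3} - \frac{68}{15} e_{1} e_{2} e_{3}
(\frac{3}{2} e_{2}) R2 = 4 e_{1} - \frac{35}{8} e_{2} - \frac{17}{4} e_{3} - \frac{19}{16} e_{1} e_{2} e_{3}
Summing the partial products and collecting blades:
Answer: -\frac{2}{3} e_{1} - \frac{1037}{120} e_{2} - \frac{179}{60} e_{3} - \frac{1373}{240} e_{1} e_{2} e_{3}


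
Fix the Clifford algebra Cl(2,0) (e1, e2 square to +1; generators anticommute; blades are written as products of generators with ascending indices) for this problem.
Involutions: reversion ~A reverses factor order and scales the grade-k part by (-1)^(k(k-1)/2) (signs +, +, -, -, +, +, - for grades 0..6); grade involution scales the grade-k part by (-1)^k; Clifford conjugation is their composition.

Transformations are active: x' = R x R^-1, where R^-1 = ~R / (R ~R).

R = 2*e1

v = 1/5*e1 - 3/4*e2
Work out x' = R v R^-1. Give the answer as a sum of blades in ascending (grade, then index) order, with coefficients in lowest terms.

~R = 2*e1, and R ~R = 4, so R^-1 = ~R / (4).
R v = 2/5 - 3/2*e1 e2
Answer: 1/5*e1 + 3/4*e2


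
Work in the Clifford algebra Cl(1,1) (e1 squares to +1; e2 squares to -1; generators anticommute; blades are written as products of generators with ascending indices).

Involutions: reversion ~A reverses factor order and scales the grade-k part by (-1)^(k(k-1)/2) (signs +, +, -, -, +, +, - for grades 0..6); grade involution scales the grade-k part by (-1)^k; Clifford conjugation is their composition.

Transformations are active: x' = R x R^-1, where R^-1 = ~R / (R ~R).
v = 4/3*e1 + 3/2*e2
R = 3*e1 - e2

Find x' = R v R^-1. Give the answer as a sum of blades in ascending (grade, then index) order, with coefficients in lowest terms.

~R = 3*e1 - e2, and R ~R = 8, so R^-1 = ~R / (8).
R v = 11/2 + 35/6*e1 e2
Answer: 67/24*e1 - 23/8*e2


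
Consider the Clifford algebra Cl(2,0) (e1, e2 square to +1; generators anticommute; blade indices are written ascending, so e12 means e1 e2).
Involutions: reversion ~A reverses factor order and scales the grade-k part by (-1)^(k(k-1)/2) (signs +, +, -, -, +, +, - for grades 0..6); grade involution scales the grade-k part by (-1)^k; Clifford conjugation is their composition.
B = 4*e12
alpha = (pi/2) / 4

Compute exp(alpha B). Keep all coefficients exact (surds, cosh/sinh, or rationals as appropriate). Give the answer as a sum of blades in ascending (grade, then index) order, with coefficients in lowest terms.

B^2 = (4)^2*(e12)^2 = 16*(-1) = -16 (a basis 2-blade squares to minus the product of its generators' squares).
B^2 = -16 — B^2 < 0, so the exponential closes trigonometrically: l = 4, alpha*l = pi/2, so exp(alpha B) = cos(pi/2) + (sin(pi/2)/4)*B = 0 + (1/4)*B.
Answer: e12


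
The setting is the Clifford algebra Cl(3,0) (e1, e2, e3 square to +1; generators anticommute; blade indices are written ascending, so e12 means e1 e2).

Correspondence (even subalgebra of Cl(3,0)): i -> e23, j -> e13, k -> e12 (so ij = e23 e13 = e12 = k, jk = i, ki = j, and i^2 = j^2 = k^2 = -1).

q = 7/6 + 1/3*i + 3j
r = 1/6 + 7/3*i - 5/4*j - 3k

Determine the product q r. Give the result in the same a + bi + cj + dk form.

In blades: q = 7/6 + 3*e13 + 1/3*e23, r = 1/6 - 3*e12 - 5/4*e13 + 7/3*e23.
Distribute q over r term by term (generator squares from the signature, products reordered to ascending indices): (7/6)*r = 7/36 - 7/2*e12 - 35/24*e13 + 49/18*e23; (3*e13)*r = 15/4 - 7*e12 + 1/2*e13 - 9*e23; (1/3*e23)*r = -7/9 - 5/12*e12 + e13 + 1/18*e23.
Sum: 19/6 - 131/12*e12 + 1/24*e13 - 56/9*e23; translating back through the correspondence:
Answer: 19/6 - 56/9*i + 1/24*j - 131/12*k


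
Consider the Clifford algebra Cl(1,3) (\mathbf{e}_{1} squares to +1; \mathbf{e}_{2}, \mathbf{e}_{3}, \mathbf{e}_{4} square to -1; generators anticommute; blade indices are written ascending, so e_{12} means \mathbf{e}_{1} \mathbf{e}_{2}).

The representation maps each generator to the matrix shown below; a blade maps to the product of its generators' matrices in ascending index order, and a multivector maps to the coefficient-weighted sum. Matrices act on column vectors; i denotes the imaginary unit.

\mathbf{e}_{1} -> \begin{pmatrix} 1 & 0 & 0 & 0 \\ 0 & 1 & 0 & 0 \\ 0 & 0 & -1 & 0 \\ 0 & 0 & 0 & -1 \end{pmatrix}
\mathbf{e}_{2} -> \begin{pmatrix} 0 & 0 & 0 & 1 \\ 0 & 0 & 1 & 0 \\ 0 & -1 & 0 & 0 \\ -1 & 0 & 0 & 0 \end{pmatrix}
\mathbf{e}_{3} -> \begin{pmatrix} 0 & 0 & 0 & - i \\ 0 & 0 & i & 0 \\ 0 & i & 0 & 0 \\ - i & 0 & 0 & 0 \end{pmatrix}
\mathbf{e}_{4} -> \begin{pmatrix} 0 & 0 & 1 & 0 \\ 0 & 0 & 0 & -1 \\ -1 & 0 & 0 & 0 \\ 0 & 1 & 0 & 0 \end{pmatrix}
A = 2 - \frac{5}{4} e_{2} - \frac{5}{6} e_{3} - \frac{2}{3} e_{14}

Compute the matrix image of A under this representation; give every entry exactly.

Bivector images (products of the table entries): rho(e_{14}) = rho(\mathbf{e}_{1})rho(\mathbf{e}_{4}) = \begin{pmatrix} 0 & 0 & 1 & 0 \\ 0 & 0 & 0 & -1 \\ 1 & 0 & 0 & 0 \\ 0 & -1 & 0 & 0 \end{pmatrix}.
M = (2)*1 + (-\frac{5}{4})*rho(e_{2}) + (-\frac{5}{6})*rho(e_{3}) + (-\frac{2}{3})*rho(e_{14}), summed entrywise (1 is the identity matrix):
Answer: \begin{pmatrix} 2 & 0 & - \frac{2}{3} & - \frac{5}{4} + \frac{5 i}{6} \\ 0 & 2 & - \frac{5}{4} - \frac{5 i}{6} & \frac{2}{3} \\ - \frac{2}{3} & \frac{5}{4} - \frac{5 i}{6} & 2 & 0 \\ \frac{5}{4} + \frac{5 i}{6} & \frac{2}{3} & 0 & 2 \end{pmatrix}


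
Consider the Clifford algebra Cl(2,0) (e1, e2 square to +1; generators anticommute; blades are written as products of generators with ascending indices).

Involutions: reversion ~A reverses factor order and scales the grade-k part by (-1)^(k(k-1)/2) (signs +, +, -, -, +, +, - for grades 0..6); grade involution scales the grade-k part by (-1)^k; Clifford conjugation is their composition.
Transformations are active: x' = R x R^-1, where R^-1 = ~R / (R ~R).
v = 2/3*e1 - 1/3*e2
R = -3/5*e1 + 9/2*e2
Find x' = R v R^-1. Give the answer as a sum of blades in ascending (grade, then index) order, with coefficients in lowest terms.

~R = -3/5*e1 + 9/2*e2, and R ~R = 2061/100, so R^-1 = ~R / (2061/100).
R v = -19/10 - 14/5*e1 e2
Answer: -382/687*e1 - 341/687*e2


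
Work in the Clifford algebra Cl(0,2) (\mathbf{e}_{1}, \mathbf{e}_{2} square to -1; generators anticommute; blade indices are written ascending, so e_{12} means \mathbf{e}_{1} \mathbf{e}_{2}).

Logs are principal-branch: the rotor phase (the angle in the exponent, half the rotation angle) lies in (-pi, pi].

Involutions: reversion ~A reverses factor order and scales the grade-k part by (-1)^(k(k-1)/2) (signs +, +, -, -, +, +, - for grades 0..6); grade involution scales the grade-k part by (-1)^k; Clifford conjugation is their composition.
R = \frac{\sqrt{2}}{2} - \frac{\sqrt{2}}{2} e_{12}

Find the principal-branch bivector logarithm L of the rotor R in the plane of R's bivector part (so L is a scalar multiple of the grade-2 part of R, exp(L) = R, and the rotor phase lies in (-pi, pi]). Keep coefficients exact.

The scalar part of R is \frac{\sqrt{2}}{2}, which fixes the principal-branch rotor phase; the unit plane is then the bivector part divided by the sine of that phase, and L is that plane scaled by the phase.
Concretely: cos(phase) = \frac{\sqrt{2}}{2} gives phase = ±\frac{\pi}{4}, and since phase/sin(phase) is even the sign is immaterial: L = (phase/sin(phase)) * <R>_2 = (\frac{\sqrt{2} \pi}{4}) * <R>_2.
Answer: - \frac{\pi}{4} e_{12}


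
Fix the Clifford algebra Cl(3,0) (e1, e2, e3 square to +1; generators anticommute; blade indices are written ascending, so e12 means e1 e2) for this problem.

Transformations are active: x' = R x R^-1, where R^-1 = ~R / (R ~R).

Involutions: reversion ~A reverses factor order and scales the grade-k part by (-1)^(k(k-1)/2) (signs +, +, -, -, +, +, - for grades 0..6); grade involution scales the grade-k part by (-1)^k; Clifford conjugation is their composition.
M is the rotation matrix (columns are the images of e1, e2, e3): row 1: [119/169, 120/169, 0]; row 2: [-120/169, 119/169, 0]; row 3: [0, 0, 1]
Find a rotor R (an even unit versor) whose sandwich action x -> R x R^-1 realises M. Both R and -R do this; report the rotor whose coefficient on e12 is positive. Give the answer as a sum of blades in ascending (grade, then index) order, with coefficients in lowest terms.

Method: write R = a + b12*e12 + b13*e13 + b23*e23 with a^2 + b12^2 + b13^2 + b23^2 = 1 (so R^-1 = ~R). Expanding the columns R e_j ~R gives tr M = 4a^2 - 1 and, from the antisymmetric part, M21 - M12 = -4a*b12, M13 - M31 = 4a*b13, M32 - M23 = -4a*b23.
Here tr M = 407/169, so a^2 = (1 + tr M)/4 = 144/169 and a = ±12/13. Taking a = 12/13: M21 - M12 = -240/169, M13 - M31 = 0, M32 - M23 = 0, giving b12 = 5/13, b13 = 0, b23 = 0, i.e. R = 12/13 + 5/13*e12.
Its e12 coefficient is already positive.
Answer: 12/13 + 5/13*e12. Uniqueness: Spin(3) -> SO(3) maps R and -R to the same rotation of trace 407/169; fixing the sign of the e12 coefficient removes the ambiguity.


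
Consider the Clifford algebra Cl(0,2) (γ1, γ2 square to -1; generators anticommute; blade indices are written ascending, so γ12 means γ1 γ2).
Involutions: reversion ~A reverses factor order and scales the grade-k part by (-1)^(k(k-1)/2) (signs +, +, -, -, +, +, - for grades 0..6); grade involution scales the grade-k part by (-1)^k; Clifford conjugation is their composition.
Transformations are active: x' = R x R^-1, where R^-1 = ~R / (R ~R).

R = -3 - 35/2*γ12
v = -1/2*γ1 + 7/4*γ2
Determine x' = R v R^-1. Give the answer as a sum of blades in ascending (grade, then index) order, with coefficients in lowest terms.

~R = -3 + 35/2*γ12, and R ~R = 1261/4, so R^-1 = ~R / (1261/4).
R v = 257/8*γ1 + 7/2*γ2
Answer: -281/2522*γ1 - 9163/5044*γ2


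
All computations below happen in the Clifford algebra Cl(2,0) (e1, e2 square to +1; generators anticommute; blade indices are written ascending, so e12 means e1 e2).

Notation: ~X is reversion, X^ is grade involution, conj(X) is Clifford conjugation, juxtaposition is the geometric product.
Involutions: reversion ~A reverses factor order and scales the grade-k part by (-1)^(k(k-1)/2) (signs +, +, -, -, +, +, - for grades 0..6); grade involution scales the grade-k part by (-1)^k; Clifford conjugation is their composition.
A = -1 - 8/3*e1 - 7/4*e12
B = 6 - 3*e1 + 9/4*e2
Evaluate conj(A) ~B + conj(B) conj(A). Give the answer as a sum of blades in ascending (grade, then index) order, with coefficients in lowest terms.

first term: -14 + 367/16*e1 + 3*e2 + 33/2*e12
second term: 2 + 271/16*e1 + 15/2*e2 + 33/2*e12
Answer: -12 + 319/8*e1 + 21/2*e2 + 33*e12


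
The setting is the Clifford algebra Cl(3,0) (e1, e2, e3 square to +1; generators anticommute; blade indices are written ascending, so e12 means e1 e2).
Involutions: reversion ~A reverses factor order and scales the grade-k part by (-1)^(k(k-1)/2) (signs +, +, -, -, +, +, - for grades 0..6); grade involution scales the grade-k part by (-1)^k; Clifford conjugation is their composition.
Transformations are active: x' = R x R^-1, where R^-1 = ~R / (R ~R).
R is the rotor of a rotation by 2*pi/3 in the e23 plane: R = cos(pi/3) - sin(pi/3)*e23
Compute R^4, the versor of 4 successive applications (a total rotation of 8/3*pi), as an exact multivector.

Because a rotor carries half the rotation angle, composing 4 copies of this e23-plane rotor multiplies the phase: 4*(pi/3) = 4*pi/3, hence R^4 = cos(4*pi/3) - sin(4*pi/3)*e23.
cos(4*pi/3) = -1/2 and sin(4*pi/3) = -sqrt(3)/2, so R^4 = -1/2 + sqrt(3)/2*e23. The net rotation is 2/3*pi (after discarding 1 full turn, each of which contributes a factor -1 to the rotor); the rotor keeps the half-angle phase exactly.
Answer: -1/2 + sqrt(3)/2*e23


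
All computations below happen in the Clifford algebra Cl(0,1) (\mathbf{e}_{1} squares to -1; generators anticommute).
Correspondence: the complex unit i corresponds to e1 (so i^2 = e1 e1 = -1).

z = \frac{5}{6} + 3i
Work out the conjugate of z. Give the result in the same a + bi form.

In blades: z = \frac{5}{6} + 3 e_{1}.
Conjugation here is Clifford conjugation: the scalar is fixed and the grade-1 and grade-2 blades all flip sign, giving \frac{5}{6} - 3 e_{1}; translating back:
Answer: \frac{5}{6} - 3i


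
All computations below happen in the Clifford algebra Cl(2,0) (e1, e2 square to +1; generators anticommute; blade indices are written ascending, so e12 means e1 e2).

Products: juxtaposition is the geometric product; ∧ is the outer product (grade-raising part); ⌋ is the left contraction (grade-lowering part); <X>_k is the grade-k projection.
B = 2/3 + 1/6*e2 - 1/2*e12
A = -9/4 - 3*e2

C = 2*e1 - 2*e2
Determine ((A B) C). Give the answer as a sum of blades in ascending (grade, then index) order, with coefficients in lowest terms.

step 1: -2 - 3/2*e1 - 19/8*e2 + 9/8*e12
step 2: 7/4 - 25/4*e1 + 7/4*e2 + 31/4*e12
Answer: 7/4 - 25/4*e1 + 7/4*e2 + 31/4*e12


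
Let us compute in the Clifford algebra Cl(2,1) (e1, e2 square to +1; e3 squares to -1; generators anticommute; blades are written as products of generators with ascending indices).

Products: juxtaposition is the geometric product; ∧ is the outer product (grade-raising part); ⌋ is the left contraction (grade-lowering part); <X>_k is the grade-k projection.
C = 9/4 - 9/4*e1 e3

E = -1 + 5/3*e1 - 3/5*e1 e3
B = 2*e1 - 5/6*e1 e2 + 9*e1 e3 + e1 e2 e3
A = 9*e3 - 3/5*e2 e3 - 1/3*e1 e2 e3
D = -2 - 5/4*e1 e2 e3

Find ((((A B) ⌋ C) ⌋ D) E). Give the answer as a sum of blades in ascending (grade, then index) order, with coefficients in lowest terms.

step 1: -1/3 + 402/5*e1 + 3*e2 - 5/18*e3 - 18/5*e1 e2 - 37/2*e1 e3 - 2/3*e2 e3 - 87/10*e1 e2 e3
step 2: 327/8 + 5/8*e1 - 1809/10*e3 + 3/4*e1 e3
step 3: -327/4 + 15/16*e2 - 1809/8*e1 e2 - 25/32*e2 e3 - 1635/32*e1 e2 e3
step 4: 327/4 - 545/4*e1 + 11049/32*e2 + 7171/32*e1 e2 + 981/20*e1 e3 - 4401/20*e2 e3 + 2417/48*e1 e2 e3
Answer: 327/4 - 545/4*e1 + 11049/32*e2 + 7171/32*e1 e2 + 981/20*e1 e3 - 4401/20*e2 e3 + 2417/48*e1 e2 e3


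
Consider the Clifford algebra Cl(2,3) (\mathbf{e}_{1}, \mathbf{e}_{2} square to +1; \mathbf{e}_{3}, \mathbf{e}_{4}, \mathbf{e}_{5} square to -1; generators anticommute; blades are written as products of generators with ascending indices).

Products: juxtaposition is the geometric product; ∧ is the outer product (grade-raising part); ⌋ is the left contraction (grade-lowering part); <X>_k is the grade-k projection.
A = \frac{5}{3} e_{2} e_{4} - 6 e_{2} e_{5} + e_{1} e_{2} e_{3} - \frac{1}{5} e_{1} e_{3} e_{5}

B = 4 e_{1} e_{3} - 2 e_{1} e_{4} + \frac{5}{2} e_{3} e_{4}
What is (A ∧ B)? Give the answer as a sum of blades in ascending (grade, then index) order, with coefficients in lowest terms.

step 1: -\frac{20}{3} e_{1} e_{2} e_{3} e_{4} + 24 e_{1} e_{2} e_{3} e_{5} - 12 e_{1} e_{2} e_{4} e_{5} - 15 e_{2} e_{3} e_{4} e_{5}
Answer: -\frac{20}{3} e_{1} e_{2} e_{3} e_{4} + 24 e_{1} e_{2} e_{3} e_{5} - 12 e_{1} e_{2} e_{4} e_{5} - 15 e_{2} e_{3} e_{4} e_{5}


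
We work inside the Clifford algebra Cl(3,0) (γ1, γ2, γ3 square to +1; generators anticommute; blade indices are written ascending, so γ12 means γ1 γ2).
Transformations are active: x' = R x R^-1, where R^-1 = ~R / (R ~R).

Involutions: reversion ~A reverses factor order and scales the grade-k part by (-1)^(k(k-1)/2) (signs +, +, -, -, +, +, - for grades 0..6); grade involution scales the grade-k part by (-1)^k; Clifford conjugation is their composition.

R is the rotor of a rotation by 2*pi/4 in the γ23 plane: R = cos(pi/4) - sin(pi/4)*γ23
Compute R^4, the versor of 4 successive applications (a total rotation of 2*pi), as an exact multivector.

Rotor phase runs at HALF the rotation angle; powers of one rotor simply add phase, so after 4 steps in γ23 the phase is 4*pi/4 = pi and R^4 = cos(pi) - sin(pi)*γ23.
cos(pi) = -1 and sin(pi) = 0, so R^4 = -1. The total rotation 2*pi is 1 full turn, so every vector returns to itself, yet the rotor is -1, on the OTHER sheet of the double cover (an odd number of 2*pi turns).
Answer: -1


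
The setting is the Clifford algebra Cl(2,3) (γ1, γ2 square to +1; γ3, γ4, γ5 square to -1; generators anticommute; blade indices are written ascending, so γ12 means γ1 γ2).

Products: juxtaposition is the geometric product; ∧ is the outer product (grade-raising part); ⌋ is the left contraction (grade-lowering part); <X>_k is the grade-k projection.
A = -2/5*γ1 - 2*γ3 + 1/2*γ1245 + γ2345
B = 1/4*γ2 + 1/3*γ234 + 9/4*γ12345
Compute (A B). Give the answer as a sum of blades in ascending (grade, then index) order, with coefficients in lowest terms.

step 1: -9/4*γ1 + 9/8*γ3 + 1/3*γ5 - 1/10*γ12 + 1/2*γ23 - 2/3*γ24 + 1/6*γ135 + 1/8*γ145 - 1/4*γ345 - 2/15*γ1234 + 9/2*γ1245 - 9/10*γ2345
Answer: -9/4*γ1 + 9/8*γ3 + 1/3*γ5 - 1/10*γ12 + 1/2*γ23 - 2/3*γ24 + 1/6*γ135 + 1/8*γ145 - 1/4*γ345 - 2/15*γ1234 + 9/2*γ1245 - 9/10*γ2345


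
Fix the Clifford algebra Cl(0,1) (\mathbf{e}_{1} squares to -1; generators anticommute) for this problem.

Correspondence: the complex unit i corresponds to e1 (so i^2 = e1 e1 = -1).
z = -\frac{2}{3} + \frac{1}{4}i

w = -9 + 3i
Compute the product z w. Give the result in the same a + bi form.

In blades: z = -\frac{2}{3} + \frac{1}{4} e_{1}, w = -9 + 3 e_{1}.
Distribute z over w term by term (generator squares from the signature, products reordered to ascending indices): (-\frac{2}{3})*w = 6 - 2 e_{1}; (\frac{1}{4} e_{1})*w = -\frac{3}{4} - \frac{9}{4} e_{1}.
Sum: \frac{21}{4} - \frac{17}{4} e_{1}; translating back through the correspondence:
Answer: \frac{21}{4} - \frac{17}{4}i


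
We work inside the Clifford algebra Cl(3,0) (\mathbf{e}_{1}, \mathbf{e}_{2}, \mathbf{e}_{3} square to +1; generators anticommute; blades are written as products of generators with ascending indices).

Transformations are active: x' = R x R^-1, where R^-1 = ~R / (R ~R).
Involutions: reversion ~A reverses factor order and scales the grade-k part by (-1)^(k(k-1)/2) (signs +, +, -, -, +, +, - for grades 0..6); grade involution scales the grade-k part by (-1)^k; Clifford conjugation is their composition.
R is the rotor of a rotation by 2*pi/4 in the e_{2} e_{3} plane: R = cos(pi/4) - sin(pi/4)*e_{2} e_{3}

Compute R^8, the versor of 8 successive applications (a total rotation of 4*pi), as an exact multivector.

Half-angle bookkeeping: 8 applications in e_{2} e_{3} add up to rotor phase 8*pi/4 = 2 \pi, so R^8 = cos(2 \pi) - sin(2 \pi)*e_{2} e_{3}.
cos(2 \pi) = 1 and sin(2 \pi) = 0, so R^8 = 1. The total rotation 4*pi is 2 full turns, so every vector returns to itself, yet the rotor is +1, back on the identity sheet (an even number of 2*pi turns).
Answer: 1


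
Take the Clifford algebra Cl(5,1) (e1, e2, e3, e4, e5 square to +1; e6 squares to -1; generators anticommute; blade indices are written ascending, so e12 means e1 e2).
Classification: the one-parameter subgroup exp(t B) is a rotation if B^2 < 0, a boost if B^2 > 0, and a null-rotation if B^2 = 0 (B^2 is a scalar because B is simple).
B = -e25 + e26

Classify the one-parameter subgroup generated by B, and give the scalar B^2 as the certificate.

B^2 term by term: the squares give (-1)^2*(e25)^2 + (1)^2*(e26)^2 = 1*(-1) + 1*(+1) = 0 (each basis 2-blade squares to minus the product of its generators' squares); cross terms between blades sharing an index anticommute and cancel. So B^2 = 0.
Answer: null-rotation, certificate B^2 = 0. One invariant decides it: the square 0 survives every conjugation, and its sign is exactly the classification.


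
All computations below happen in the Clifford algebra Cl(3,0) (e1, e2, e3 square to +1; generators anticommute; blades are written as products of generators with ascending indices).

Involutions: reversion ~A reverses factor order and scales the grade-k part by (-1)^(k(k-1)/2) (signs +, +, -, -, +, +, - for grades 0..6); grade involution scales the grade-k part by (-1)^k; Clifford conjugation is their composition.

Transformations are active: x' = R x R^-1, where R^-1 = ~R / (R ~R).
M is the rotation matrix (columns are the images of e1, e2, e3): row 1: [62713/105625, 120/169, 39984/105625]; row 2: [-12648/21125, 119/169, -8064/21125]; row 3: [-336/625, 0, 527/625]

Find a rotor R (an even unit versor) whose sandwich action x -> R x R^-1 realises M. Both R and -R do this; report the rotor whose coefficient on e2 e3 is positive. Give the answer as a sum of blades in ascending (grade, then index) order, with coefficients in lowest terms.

Method: write R = a + b12*e1 e2 + b13*e1 e3 + b23*e2 e3 with a^2 + b12^2 + b13^2 + b23^2 = 1 (so R^-1 = ~R). Expanding the columns R e_j ~R gives tr M = 4a^2 - 1 and, from the antisymmetric part, M21 - M12 = -4a*b12, M13 - M31 = 4a*b13, M32 - M23 = -4a*b23.
Here tr M = 226151/105625, so a^2 = (1 + tr M)/4 = 82944/105625 and a = ±288/325. Taking a = 288/325: M21 - M12 = -27648/21125, M13 - M31 = 96768/105625, M32 - M23 = 8064/21125, giving b12 = 24/65, b13 = 84/325, b23 = -7/65, i.e. R = 288/325 + 24/65*e1 e2 + 84/325*e1 e3 - 7/65*e2 e3.
Its e2 e3 coefficient is negative, so report the other preimage -R.
Answer: -288/325 - 24/65*e1 e2 - 84/325*e1 e3 + 7/65*e2 e3. Recall the cover is two-to-one: with M of trace 226151/105625, both preimages act alike, and the stated e2 e3 sign chooses the sheet.


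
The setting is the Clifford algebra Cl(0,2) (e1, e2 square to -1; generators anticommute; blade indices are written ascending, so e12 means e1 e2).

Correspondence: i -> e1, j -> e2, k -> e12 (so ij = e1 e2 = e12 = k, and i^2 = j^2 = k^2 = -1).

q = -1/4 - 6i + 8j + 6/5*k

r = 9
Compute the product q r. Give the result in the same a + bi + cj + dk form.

In blades: q = -1/4 - 6*e1 + 8*e2 + 6/5*e12, r = 9.
Distribute q over r term by term (generator squares from the signature, products reordered to ascending indices): (-1/4)*r = -9/4; (-6*e1)*r = -54*e1; (8*e2)*r = 72*e2; (6/5*e12)*r = 54/5*e12.
Sum: -9/4 - 54*e1 + 72*e2 + 54/5*e12; translating back through the correspondence:
Answer: -9/4 - 54i + 72j + 54/5*k


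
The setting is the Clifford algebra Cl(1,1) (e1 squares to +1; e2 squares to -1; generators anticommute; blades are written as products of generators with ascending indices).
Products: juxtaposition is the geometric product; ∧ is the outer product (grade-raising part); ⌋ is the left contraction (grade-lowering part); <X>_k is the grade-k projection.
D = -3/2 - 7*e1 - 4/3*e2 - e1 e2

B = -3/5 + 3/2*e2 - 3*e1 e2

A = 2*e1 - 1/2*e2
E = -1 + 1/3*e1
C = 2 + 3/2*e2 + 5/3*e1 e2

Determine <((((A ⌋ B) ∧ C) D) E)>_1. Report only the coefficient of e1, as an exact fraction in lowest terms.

step 1: 3/4 + 3/2*e1 - 6*e2
step 2: 3/2 + 3*e1 - 87/8*e2 + 7/2*e1 e2
step 3: -165/4 + 13/24*e1 + 573/16*e2 - 695/8*e1 e2
step 4: 2983/72 - 343/24*e1 - 329/48*e2 + 1199/16*e1 e2
step 5: -343/24*e1 - 329/48*e2
Answer: -343/24


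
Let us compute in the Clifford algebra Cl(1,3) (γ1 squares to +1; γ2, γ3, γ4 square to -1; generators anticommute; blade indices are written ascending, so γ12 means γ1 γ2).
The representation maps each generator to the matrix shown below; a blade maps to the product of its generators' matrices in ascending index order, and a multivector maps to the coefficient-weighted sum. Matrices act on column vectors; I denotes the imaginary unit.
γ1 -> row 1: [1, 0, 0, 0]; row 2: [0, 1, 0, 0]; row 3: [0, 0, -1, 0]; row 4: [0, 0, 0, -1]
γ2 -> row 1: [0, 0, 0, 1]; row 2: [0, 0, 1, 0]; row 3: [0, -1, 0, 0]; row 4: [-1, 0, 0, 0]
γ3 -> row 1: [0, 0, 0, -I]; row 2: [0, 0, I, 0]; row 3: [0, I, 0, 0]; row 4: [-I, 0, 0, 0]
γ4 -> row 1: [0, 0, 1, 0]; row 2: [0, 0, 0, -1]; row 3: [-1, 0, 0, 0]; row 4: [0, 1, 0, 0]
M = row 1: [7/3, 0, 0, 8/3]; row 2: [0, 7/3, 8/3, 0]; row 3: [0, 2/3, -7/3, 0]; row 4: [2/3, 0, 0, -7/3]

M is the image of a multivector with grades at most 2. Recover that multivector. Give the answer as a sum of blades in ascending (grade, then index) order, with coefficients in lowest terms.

Method: the blade images are trace-orthogonal — tr(rho(e_A) rho(e_B)^-1) = 4 if A = B and 0 otherwise — and rho(e_A)^-1 = (e_A)^2 * rho(e_A) with (e_A)^2 = +1 or -1, so the coefficient of e_A in the preimage is (e_A)^2 * tr(M rho(e_A))/4.
Nonzero projections over blades of grade <= 2: γ1: (γ1)^2 = +1, tr(M rho(γ1)) = 28/3, coefficient 7/3; γ2: (γ2)^2 = -1, tr(M rho(γ2)) = -4, coefficient 1; γ12: (γ12)^2 = +1, tr(M rho(γ12)) = 20/3, coefficient 5/3. Every other blade of grade <= 2 projects to 0.
Answer: 7/3*γ1 + γ2 + 5/3*γ12


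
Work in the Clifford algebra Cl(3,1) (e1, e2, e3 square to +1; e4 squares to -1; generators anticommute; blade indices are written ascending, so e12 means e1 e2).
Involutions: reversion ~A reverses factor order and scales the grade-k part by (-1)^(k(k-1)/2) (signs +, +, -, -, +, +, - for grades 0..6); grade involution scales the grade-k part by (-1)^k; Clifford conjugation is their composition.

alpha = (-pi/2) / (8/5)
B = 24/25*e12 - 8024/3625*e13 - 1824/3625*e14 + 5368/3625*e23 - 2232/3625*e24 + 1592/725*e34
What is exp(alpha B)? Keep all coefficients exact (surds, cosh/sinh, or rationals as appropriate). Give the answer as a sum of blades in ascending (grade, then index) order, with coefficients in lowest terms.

B^2 term by term: the squares give (24/25)^2*(e12)^2 + (-8024/3625)^2*(e13)^2 + (-1824/3625)^2*(e14)^2 + (5368/3625)^2*(e23)^2 + (-2232/3625)^2*(e24)^2 + (1592/725)^2*(e34)^2 = 576/625*(-1) + 64384576/13140625*(-1) + 3326976/13140625*(+1) + 28815424/13140625*(-1) + 4981824/13140625*(+1) + 2534464/525625*(+1) = -64/25 (each basis 2-blade squares to minus the product of its generators' squares); cross terms between blades sharing an index anticommute and cancel; the commuting (index-disjoint) pairs give grade-4 terms 2*c*c'*(blade product), which cancel blade by blade — e1234: 76416/18125 - 35819136/13140625 - 19582464/13140625 = 0 — confirming B is simple. So B^2 = -64/25.
B^2 = -64/25 — the negative square puts this in the circular regime; l = 8/5, alpha*l = -pi/2, so exp(alpha B) = cos(-pi/2) + (sin(-pi/2)/(8/5))*B = 0 + (-5/8)*B.
Answer: -3/5*e12 + 1003/725*e13 + 228/725*e14 - 671/725*e23 + 279/725*e24 - 199/145*e34


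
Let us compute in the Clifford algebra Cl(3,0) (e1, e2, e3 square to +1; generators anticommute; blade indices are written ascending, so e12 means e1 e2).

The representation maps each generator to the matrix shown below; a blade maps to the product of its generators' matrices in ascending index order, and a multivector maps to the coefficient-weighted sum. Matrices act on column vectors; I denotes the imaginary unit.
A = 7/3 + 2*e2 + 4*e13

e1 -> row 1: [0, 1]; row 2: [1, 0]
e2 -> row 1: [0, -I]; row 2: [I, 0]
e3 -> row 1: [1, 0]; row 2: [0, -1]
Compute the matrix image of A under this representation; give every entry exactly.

Bivector images (products of the table entries): rho(e13) = rho(e1)rho(e3) = row 1: [0, -1]; row 2: [1, 0].
M = (7/3)*1 + (2)*rho(e2) + (4)*rho(e13), summed entrywise (1 is the identity matrix):
Answer: row 1: [7/3, -4 - 2*I]; row 2: [4 + 2*I, 7/3]


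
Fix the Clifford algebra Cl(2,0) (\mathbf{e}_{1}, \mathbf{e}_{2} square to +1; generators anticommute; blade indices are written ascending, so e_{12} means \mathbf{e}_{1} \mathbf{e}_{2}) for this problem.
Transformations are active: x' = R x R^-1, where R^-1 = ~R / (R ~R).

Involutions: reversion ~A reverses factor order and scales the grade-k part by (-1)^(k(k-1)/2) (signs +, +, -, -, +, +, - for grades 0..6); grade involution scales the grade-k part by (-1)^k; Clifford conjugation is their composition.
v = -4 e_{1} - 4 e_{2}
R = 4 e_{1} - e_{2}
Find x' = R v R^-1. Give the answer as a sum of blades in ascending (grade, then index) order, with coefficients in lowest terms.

~R = 4 e_{1} - e_{2}, and R ~R = 17, so R^-1 = ~R / (17).
R v = -12 - 20 e_{12}
Answer: -\frac{28}{17} e_{1} + \frac{92}{17} e_{2}


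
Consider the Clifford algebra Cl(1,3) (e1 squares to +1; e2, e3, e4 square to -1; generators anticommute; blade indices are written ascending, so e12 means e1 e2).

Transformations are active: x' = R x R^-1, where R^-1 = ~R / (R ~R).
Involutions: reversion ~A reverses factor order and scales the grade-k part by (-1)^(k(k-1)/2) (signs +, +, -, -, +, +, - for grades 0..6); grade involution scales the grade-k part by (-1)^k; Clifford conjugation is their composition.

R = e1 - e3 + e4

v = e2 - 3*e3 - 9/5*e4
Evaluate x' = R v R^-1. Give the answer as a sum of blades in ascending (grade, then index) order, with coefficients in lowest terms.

~R = e1 - e3 + e4, and R ~R = -1, so R^-1 = ~R / (-1).
R v = -6/5 + e12 - 3*e13 - 9/5*e14 + e23 - e24 + 24/5*e34
Answer: 12/5*e1 - e2 + 3/5*e3 + 21/5*e4


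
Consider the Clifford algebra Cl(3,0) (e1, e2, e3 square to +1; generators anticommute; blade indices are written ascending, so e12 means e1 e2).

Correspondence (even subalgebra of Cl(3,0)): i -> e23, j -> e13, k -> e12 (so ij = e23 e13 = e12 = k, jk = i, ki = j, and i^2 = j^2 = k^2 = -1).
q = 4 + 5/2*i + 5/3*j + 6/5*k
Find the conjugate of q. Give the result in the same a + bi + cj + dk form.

In blades: q = 4 + 6/5*e12 + 5/3*e13 + 5/2*e23.
Quaternion conjugation is reversion on the even subalgebra: the scalar is fixed and every grade-2 blade flips sign, giving 4 - 6/5*e12 - 5/3*e13 - 5/2*e23; translating back:
Answer: 4 - 5/2*i - 5/3*j - 6/5*k


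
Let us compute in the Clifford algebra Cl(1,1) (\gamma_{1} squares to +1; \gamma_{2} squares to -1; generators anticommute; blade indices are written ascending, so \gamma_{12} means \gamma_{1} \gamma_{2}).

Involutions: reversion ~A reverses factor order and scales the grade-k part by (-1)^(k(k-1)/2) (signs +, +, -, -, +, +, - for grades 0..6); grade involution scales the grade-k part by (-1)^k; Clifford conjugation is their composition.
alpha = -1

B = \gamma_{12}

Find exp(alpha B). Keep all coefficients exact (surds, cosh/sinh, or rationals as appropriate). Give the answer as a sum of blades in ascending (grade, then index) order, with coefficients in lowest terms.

B^2 = (1)^2*(\gamma_{12})^2 = 1*(+1) = 1 (a basis 2-blade squares to minus the product of its generators' squares).
B^2 = 1 — B^2 > 0, so the exponential closes hyperbolically: l = 1, alpha*l = -1, so exp(alpha B) = cosh(-1) + (sinh(-1)/1)*B = \cosh{\left(1 \right)} + (- \sinh{\left(1 \right)})*B.
Answer: \cosh{\left(1 \right)} - \sinh{\left(1 \right)} \gamma_{12}


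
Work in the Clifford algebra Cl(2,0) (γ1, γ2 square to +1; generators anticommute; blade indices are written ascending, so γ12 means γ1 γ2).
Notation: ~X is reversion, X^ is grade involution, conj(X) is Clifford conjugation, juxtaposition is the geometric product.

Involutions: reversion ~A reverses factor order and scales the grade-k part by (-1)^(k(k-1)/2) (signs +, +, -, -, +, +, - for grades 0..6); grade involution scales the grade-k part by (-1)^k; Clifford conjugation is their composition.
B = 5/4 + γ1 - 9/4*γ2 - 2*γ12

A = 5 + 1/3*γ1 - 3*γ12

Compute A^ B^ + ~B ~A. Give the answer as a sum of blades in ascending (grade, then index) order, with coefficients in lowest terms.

first term: 7/12 - 73/6*γ1 + 107/12*γ2 - 29/2*γ12
second term: 7/12 + 73/6*γ1 - 107/12*γ2 + 29/2*γ12
Answer: 7/6


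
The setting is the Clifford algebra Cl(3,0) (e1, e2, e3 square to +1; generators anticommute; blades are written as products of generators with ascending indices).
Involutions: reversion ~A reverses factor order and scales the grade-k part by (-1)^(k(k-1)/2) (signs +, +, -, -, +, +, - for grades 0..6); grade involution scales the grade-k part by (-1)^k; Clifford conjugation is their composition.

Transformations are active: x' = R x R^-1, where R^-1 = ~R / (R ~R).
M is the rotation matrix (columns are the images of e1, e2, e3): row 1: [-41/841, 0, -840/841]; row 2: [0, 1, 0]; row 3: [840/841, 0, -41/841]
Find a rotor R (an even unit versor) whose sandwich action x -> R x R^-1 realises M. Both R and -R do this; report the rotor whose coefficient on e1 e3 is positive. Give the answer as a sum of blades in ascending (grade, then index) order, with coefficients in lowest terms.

Method: write R = a + b12*e1 e2 + b13*e1 e3 + b23*e2 e3 with a^2 + b12^2 + b13^2 + b23^2 = 1 (so R^-1 = ~R). Expanding the columns R e_j ~R gives tr M = 4a^2 - 1 and, from the antisymmetric part, M21 - M12 = -4a*b12, M13 - M31 = 4a*b13, M32 - M23 = -4a*b23.
Here tr M = 759/841, so a^2 = (1 + tr M)/4 = 400/841 and a = ±20/29. Taking a = 20/29: M21 - M12 = 0, M13 - M31 = -1680/841, M32 - M23 = 0, giving b12 = 0, b13 = -21/29, b23 = 0, i.e. R = 20/29 - 21/29*e1 e3.
Its e1 e3 coefficient is negative, so report the other preimage -R.
Answer: -20/29 + 21/29*e1 e3. Why the constraint matters: R and -R act identically through the sandwich — M has trace 759/841 either way — so only the sign condition on e1 e3 picks one of the two preimages.
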